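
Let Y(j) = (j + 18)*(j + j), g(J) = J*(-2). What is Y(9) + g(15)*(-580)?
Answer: 17886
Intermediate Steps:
g(J) = -2*J
Y(j) = 2*j*(18 + j) (Y(j) = (18 + j)*(2*j) = 2*j*(18 + j))
Y(9) + g(15)*(-580) = 2*9*(18 + 9) - 2*15*(-580) = 2*9*27 - 30*(-580) = 486 + 17400 = 17886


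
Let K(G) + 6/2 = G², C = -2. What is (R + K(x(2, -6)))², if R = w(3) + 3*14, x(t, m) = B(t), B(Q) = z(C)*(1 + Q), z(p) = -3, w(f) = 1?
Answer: 14641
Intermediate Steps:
B(Q) = -3 - 3*Q (B(Q) = -3*(1 + Q) = -3 - 3*Q)
x(t, m) = -3 - 3*t
K(G) = -3 + G²
R = 43 (R = 1 + 3*14 = 1 + 42 = 43)
(R + K(x(2, -6)))² = (43 + (-3 + (-3 - 3*2)²))² = (43 + (-3 + (-3 - 6)²))² = (43 + (-3 + (-9)²))² = (43 + (-3 + 81))² = (43 + 78)² = 121² = 14641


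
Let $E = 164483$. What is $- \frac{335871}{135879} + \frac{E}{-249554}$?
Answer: $- \frac{35389245697}{11303049322} \approx -3.1309$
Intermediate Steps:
$- \frac{335871}{135879} + \frac{E}{-249554} = - \frac{335871}{135879} + \frac{164483}{-249554} = \left(-335871\right) \frac{1}{135879} + 164483 \left(- \frac{1}{249554}\right) = - \frac{111957}{45293} - \frac{164483}{249554} = - \frac{35389245697}{11303049322}$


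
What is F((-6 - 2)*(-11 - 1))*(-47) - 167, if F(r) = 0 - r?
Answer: 4345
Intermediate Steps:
F(r) = -r
F((-6 - 2)*(-11 - 1))*(-47) - 167 = -(-6 - 2)*(-11 - 1)*(-47) - 167 = -(-8)*(-12)*(-47) - 167 = -1*96*(-47) - 167 = -96*(-47) - 167 = 4512 - 167 = 4345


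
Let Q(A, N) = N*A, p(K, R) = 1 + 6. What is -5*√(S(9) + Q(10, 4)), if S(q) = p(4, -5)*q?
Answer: -5*√103 ≈ -50.744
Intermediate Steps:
p(K, R) = 7
Q(A, N) = A*N
S(q) = 7*q
-5*√(S(9) + Q(10, 4)) = -5*√(7*9 + 10*4) = -5*√(63 + 40) = -5*√103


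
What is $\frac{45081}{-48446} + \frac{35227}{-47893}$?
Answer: $- \frac{3865671575}{2320224278} \approx -1.6661$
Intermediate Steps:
$\frac{45081}{-48446} + \frac{35227}{-47893} = 45081 \left(- \frac{1}{48446}\right) + 35227 \left(- \frac{1}{47893}\right) = - \frac{45081}{48446} - \frac{35227}{47893} = - \frac{3865671575}{2320224278}$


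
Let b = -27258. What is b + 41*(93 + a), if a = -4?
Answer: -23609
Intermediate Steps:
b + 41*(93 + a) = -27258 + 41*(93 - 4) = -27258 + 41*89 = -27258 + 3649 = -23609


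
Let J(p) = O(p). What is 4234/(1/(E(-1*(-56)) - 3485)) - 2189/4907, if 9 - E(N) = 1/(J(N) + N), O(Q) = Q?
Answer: -577747127833/39256 ≈ -1.4717e+7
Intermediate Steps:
J(p) = p
E(N) = 9 - 1/(2*N) (E(N) = 9 - 1/(N + N) = 9 - 1/(2*N))
4234/(1/(E(-1*(-56)) - 3485)) - 2189/4907 = 4234/(1/((9 - 1/(2*((-1*(-56))))) - 3485)) - 2189/4907 = 4234/(1/((9 - 1/2/56) - 3485)) - 2189*1/4907 = 4234/(1/((9 - 1/2*1/56) - 3485)) - 2189/4907 = 4234/(1/((9 - 1/112) - 3485)) - 2189/4907 = 4234/(1/(1007/112 - 3485)) - 2189/4907 = 4234/(1/(-389313/112)) - 2189/4907 = 4234/(-112/389313) - 2189/4907 = 4234*(-389313/112) - 2189/4907 = -824175621/56 - 2189/4907 = -577747127833/39256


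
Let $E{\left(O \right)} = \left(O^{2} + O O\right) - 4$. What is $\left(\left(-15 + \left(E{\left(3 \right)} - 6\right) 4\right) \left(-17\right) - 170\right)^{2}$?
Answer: $210681$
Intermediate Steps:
$E{\left(O \right)} = -4 + 2 O^{2}$ ($E{\left(O \right)} = \left(O^{2} + O^{2}\right) - 4 = 2 O^{2} - 4 = -4 + 2 O^{2}$)
$\left(\left(-15 + \left(E{\left(3 \right)} - 6\right) 4\right) \left(-17\right) - 170\right)^{2} = \left(\left(-15 + \left(\left(-4 + 2 \cdot 3^{2}\right) - 6\right) 4\right) \left(-17\right) - 170\right)^{2} = \left(\left(-15 + \left(\left(-4 + 2 \cdot 9\right) - 6\right) 4\right) \left(-17\right) - 170\right)^{2} = \left(\left(-15 + \left(\left(-4 + 18\right) - 6\right) 4\right) \left(-17\right) - 170\right)^{2} = \left(\left(-15 + \left(14 - 6\right) 4\right) \left(-17\right) - 170\right)^{2} = \left(\left(-15 + 8 \cdot 4\right) \left(-17\right) - 170\right)^{2} = \left(\left(-15 + 32\right) \left(-17\right) - 170\right)^{2} = \left(17 \left(-17\right) - 170\right)^{2} = \left(-289 - 170\right)^{2} = \left(-459\right)^{2} = 210681$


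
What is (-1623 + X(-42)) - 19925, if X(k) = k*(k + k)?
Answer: -18020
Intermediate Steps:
X(k) = 2*k**2 (X(k) = k*(2*k) = 2*k**2)
(-1623 + X(-42)) - 19925 = (-1623 + 2*(-42)**2) - 19925 = (-1623 + 2*1764) - 19925 = (-1623 + 3528) - 19925 = 1905 - 19925 = -18020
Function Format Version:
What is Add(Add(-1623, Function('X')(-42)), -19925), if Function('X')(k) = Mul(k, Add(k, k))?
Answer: -18020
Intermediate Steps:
Function('X')(k) = Mul(2, Pow(k, 2)) (Function('X')(k) = Mul(k, Mul(2, k)) = Mul(2, Pow(k, 2)))
Add(Add(-1623, Function('X')(-42)), -19925) = Add(Add(-1623, Mul(2, Pow(-42, 2))), -19925) = Add(Add(-1623, Mul(2, 1764)), -19925) = Add(Add(-1623, 3528), -19925) = Add(1905, -19925) = -18020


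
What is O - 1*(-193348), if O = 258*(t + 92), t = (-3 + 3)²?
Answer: 217084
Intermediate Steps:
t = 0 (t = 0² = 0)
O = 23736 (O = 258*(0 + 92) = 258*92 = 23736)
O - 1*(-193348) = 23736 - 1*(-193348) = 23736 + 193348 = 217084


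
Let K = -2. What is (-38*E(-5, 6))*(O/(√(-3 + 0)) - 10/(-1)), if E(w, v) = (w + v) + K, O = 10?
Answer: 380 - 380*I*√3/3 ≈ 380.0 - 219.39*I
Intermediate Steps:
E(w, v) = -2 + v + w (E(w, v) = (w + v) - 2 = (v + w) - 2 = -2 + v + w)
(-38*E(-5, 6))*(O/(√(-3 + 0)) - 10/(-1)) = (-38*(-2 + 6 - 5))*(10/(√(-3 + 0)) - 10/(-1)) = (-38*(-1))*(10/(√(-3)) - 10*(-1)) = 38*(10/((I*√3)) + 10) = 38*(10*(-I*√3/3) + 10) = 38*(-10*I*√3/3 + 10) = 38*(10 - 10*I*√3/3) = 380 - 380*I*√3/3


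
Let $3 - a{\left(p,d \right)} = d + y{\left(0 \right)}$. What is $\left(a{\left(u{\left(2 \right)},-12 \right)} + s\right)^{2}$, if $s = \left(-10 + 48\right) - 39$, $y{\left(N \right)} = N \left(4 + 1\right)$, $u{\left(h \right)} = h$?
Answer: $196$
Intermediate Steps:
$y{\left(N \right)} = 5 N$ ($y{\left(N \right)} = N 5 = 5 N$)
$s = -1$ ($s = 38 - 39 = -1$)
$a{\left(p,d \right)} = 3 - d$ ($a{\left(p,d \right)} = 3 - \left(d + 5 \cdot 0\right) = 3 - \left(d + 0\right) = 3 - d$)
$\left(a{\left(u{\left(2 \right)},-12 \right)} + s\right)^{2} = \left(\left(3 - -12\right) - 1\right)^{2} = \left(\left(3 + 12\right) - 1\right)^{2} = \left(15 - 1\right)^{2} = 14^{2} = 196$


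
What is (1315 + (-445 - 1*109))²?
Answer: 579121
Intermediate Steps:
(1315 + (-445 - 1*109))² = (1315 + (-445 - 109))² = (1315 - 554)² = 761² = 579121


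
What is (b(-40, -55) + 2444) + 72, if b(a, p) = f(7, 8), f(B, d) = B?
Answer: 2523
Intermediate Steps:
b(a, p) = 7
(b(-40, -55) + 2444) + 72 = (7 + 2444) + 72 = 2451 + 72 = 2523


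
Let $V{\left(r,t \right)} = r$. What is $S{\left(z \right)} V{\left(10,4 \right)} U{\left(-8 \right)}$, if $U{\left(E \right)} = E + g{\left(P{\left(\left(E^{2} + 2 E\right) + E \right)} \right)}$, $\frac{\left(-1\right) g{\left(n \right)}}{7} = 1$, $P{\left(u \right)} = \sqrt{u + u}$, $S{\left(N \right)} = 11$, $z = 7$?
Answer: $-1650$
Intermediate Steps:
$P{\left(u \right)} = \sqrt{2} \sqrt{u}$ ($P{\left(u \right)} = \sqrt{2 u} = \sqrt{2} \sqrt{u}$)
$g{\left(n \right)} = -7$ ($g{\left(n \right)} = \left(-7\right) 1 = -7$)
$U{\left(E \right)} = -7 + E$ ($U{\left(E \right)} = E - 7 = -7 + E$)
$S{\left(z \right)} V{\left(10,4 \right)} U{\left(-8 \right)} = 11 \cdot 10 \left(-7 - 8\right) = 110 \left(-15\right) = -1650$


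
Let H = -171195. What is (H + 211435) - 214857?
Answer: -174617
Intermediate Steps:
(H + 211435) - 214857 = (-171195 + 211435) - 214857 = 40240 - 214857 = -174617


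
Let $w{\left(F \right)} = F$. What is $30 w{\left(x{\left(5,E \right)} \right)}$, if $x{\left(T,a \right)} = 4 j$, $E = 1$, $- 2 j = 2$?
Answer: $-120$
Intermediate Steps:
$j = -1$ ($j = \left(- \frac{1}{2}\right) 2 = -1$)
$x{\left(T,a \right)} = -4$ ($x{\left(T,a \right)} = 4 \left(-1\right) = -4$)
$30 w{\left(x{\left(5,E \right)} \right)} = 30 \left(-4\right) = -120$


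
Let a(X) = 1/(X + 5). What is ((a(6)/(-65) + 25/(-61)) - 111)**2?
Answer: 23611834358401/1902268225 ≈ 12412.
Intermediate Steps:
a(X) = 1/(5 + X)
((a(6)/(-65) + 25/(-61)) - 111)**2 = ((1/((5 + 6)*(-65)) + 25/(-61)) - 111)**2 = ((-1/65/11 + 25*(-1/61)) - 111)**2 = (((1/11)*(-1/65) - 25/61) - 111)**2 = ((-1/715 - 25/61) - 111)**2 = (-17936/43615 - 111)**2 = (-4859201/43615)**2 = 23611834358401/1902268225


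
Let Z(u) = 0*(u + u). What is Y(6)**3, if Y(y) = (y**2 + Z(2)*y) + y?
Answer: 74088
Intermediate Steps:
Z(u) = 0 (Z(u) = 0*(2*u) = 0)
Y(y) = y + y**2 (Y(y) = (y**2 + 0*y) + y = (y**2 + 0) + y = y**2 + y = y + y**2)
Y(6)**3 = (6*(1 + 6))**3 = (6*7)**3 = 42**3 = 74088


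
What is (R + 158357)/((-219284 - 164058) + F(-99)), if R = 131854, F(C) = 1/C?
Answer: -28730889/37950859 ≈ -0.75706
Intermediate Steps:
(R + 158357)/((-219284 - 164058) + F(-99)) = (131854 + 158357)/((-219284 - 164058) + 1/(-99)) = 290211/(-383342 - 1/99) = 290211/(-37950859/99) = 290211*(-99/37950859) = -28730889/37950859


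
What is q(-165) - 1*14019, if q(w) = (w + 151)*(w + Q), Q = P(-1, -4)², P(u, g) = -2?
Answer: -11765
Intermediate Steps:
Q = 4 (Q = (-2)² = 4)
q(w) = (4 + w)*(151 + w) (q(w) = (w + 151)*(w + 4) = (151 + w)*(4 + w) = (4 + w)*(151 + w))
q(-165) - 1*14019 = (604 + (-165)² + 155*(-165)) - 1*14019 = (604 + 27225 - 25575) - 14019 = 2254 - 14019 = -11765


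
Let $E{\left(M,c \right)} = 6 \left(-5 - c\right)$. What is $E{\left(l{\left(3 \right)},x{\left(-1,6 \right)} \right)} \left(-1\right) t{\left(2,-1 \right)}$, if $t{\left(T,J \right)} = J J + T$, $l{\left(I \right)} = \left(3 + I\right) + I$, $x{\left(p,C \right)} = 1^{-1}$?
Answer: $108$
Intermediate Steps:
$x{\left(p,C \right)} = 1$
$l{\left(I \right)} = 3 + 2 I$
$E{\left(M,c \right)} = -30 - 6 c$
$t{\left(T,J \right)} = T + J^{2}$ ($t{\left(T,J \right)} = J^{2} + T = T + J^{2}$)
$E{\left(l{\left(3 \right)},x{\left(-1,6 \right)} \right)} \left(-1\right) t{\left(2,-1 \right)} = \left(-30 - 6\right) \left(-1\right) \left(2 + \left(-1\right)^{2}\right) = \left(-30 - 6\right) \left(-1\right) \left(2 + 1\right) = \left(-36\right) \left(-1\right) 3 = 36 \cdot 3 = 108$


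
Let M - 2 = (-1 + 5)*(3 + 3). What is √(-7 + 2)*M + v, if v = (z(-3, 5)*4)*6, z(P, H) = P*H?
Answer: -360 + 26*I*√5 ≈ -360.0 + 58.138*I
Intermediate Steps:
z(P, H) = H*P
M = 26 (M = 2 + (-1 + 5)*(3 + 3) = 2 + 4*6 = 2 + 24 = 26)
v = -360 (v = ((5*(-3))*4)*6 = -15*4*6 = -60*6 = -360)
√(-7 + 2)*M + v = √(-7 + 2)*26 - 360 = √(-5)*26 - 360 = (I*√5)*26 - 360 = 26*I*√5 - 360 = -360 + 26*I*√5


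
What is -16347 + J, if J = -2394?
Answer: -18741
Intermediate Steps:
-16347 + J = -16347 - 2394 = -18741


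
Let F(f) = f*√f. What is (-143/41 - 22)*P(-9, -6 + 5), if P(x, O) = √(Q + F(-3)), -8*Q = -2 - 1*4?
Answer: -1045*√(3 - 12*I*√3)/82 ≈ -44.146 + 38.232*I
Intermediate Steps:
F(f) = f^(3/2)
Q = ¾ (Q = -(-2 - 1*4)/8 = -(-2 - 4)/8 = -⅛*(-6) = ¾ ≈ 0.75000)
P(x, O) = √(¾ - 3*I*√3) (P(x, O) = √(¾ + (-3)^(3/2)) = √(¾ - 3*I*√3))
(-143/41 - 22)*P(-9, -6 + 5) = (-143/41 - 22)*(√(3 - 12*I*√3)/2) = -1045*√(3 - 12*I*√3)/82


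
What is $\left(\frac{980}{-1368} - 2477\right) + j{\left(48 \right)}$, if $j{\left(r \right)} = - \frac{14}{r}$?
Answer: $- \frac{3389915}{1368} \approx -2478.0$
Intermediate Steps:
$\left(\frac{980}{-1368} - 2477\right) + j{\left(48 \right)} = \left(\frac{980}{-1368} - 2477\right) - \frac{14}{48} = \left(980 \left(- \frac{1}{1368}\right) - 2477\right) - \frac{7}{24} = \left(- \frac{245}{342} - 2477\right) - \frac{7}{24} = - \frac{847379}{342} - \frac{7}{24} = - \frac{3389915}{1368}$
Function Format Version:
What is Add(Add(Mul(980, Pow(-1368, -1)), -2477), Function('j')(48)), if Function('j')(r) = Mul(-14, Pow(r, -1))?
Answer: Rational(-3389915, 1368) ≈ -2478.0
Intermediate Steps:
Add(Add(Mul(980, Pow(-1368, -1)), -2477), Function('j')(48)) = Add(Add(Mul(980, Pow(-1368, -1)), -2477), Mul(-14, Pow(48, -1))) = Add(Add(Mul(980, Rational(-1, 1368)), -2477), Mul(-14, Rational(1, 48))) = Add(Add(Rational(-245, 342), -2477), Rational(-7, 24)) = Add(Rational(-847379, 342), Rational(-7, 24)) = Rational(-3389915, 1368)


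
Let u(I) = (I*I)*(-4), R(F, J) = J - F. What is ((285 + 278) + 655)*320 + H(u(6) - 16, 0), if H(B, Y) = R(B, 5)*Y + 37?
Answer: 389797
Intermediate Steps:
u(I) = -4*I² (u(I) = I²*(-4) = -4*I²)
H(B, Y) = 37 + Y*(5 - B) (H(B, Y) = (5 - B)*Y + 37 = Y*(5 - B) + 37 = 37 + Y*(5 - B))
((285 + 278) + 655)*320 + H(u(6) - 16, 0) = ((285 + 278) + 655)*320 + (37 - 1*0*(-5 + (-4*6² - 16))) = (563 + 655)*320 + (37 - 1*0*(-5 + (-4*36 - 16))) = 1218*320 + (37 - 1*0*(-5 + (-144 - 16))) = 389760 + (37 - 1*0*(-5 - 160)) = 389760 + (37 - 1*0*(-165)) = 389760 + (37 + 0) = 389760 + 37 = 389797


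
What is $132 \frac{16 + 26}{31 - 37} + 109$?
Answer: $-815$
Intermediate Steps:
$132 \frac{16 + 26}{31 - 37} + 109 = 132 \frac{42}{-6} + 109 = 132 \cdot 42 \left(- \frac{1}{6}\right) + 109 = 132 \left(-7\right) + 109 = -924 + 109 = -815$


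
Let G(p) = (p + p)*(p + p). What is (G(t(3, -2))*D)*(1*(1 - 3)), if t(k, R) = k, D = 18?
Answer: -1296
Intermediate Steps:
G(p) = 4*p**2 (G(p) = (2*p)*(2*p) = 4*p**2)
(G(t(3, -2))*D)*(1*(1 - 3)) = ((4*3**2)*18)*(1*(1 - 3)) = ((4*9)*18)*(1*(-2)) = (36*18)*(-2) = 648*(-2) = -1296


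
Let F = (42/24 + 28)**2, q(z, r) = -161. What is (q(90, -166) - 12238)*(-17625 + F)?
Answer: 3320935761/16 ≈ 2.0756e+8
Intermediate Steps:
F = 14161/16 (F = (42*(1/24) + 28)**2 = (7/4 + 28)**2 = (119/4)**2 = 14161/16 ≈ 885.06)
(q(90, -166) - 12238)*(-17625 + F) = (-161 - 12238)*(-17625 + 14161/16) = -12399*(-267839/16) = 3320935761/16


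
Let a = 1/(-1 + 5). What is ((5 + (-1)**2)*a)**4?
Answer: 81/16 ≈ 5.0625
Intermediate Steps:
a = 1/4 ≈ 0.25000
((5 + (-1)**2)*a)**4 = ((5 + (-1)**2)*(1/4))**4 = ((5 + 1)*(1/4))**4 = (6*(1/4))**4 = (3/2)**4 = 81/16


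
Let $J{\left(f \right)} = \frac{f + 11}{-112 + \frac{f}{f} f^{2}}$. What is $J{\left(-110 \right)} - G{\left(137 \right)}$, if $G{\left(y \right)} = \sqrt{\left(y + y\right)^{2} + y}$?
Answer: $- \frac{11}{1332} - 3 \sqrt{8357} \approx -274.26$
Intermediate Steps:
$G{\left(y \right)} = \sqrt{y + 4 y^{2}}$ ($G{\left(y \right)} = \sqrt{\left(2 y\right)^{2} + y} = \sqrt{4 y^{2} + y} = \sqrt{y + 4 y^{2}}$)
$J{\left(f \right)} = \frac{11 + f}{-112 + f^{2}}$ ($J{\left(f \right)} = \frac{11 + f}{-112 + 1 f^{2}} = \frac{11 + f}{-112 + f^{2}}$)
$J{\left(-110 \right)} - G{\left(137 \right)} = \frac{11 - 110}{-112 + \left(-110\right)^{2}} - \sqrt{137 \left(1 + 4 \cdot 137\right)} = \frac{1}{-112 + 12100} \left(-99\right) - \sqrt{137 \left(1 + 548\right)} = \frac{1}{11988} \left(-99\right) - \sqrt{137 \cdot 549} = \frac{1}{11988} \left(-99\right) - \sqrt{75213} = - \frac{11}{1332} - 3 \sqrt{8357}$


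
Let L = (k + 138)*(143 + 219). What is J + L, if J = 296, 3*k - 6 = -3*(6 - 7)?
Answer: 51338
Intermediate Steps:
k = 3 (k = 2 + (-3*(6 - 7))/3 = 2 + (-3*(-1))/3 = 2 + (⅓)*3 = 2 + 1 = 3)
L = 51042 (L = (3 + 138)*(143 + 219) = 141*362 = 51042)
J + L = 296 + 51042 = 51338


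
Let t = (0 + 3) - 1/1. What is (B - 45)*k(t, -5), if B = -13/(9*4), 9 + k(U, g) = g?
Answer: 11431/18 ≈ 635.06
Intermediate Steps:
t = 2 (t = 3 - 1*1 = 3 - 1 = 2)
k(U, g) = -9 + g
B = -13/36 ≈ -0.36111
(B - 45)*k(t, -5) = (-13/36 - 45)*(-9 - 5) = -1633/36*(-14) = 11431/18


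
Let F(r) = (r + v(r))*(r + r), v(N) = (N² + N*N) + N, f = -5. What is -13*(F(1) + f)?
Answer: -39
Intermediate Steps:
v(N) = N + 2*N² (v(N) = (N² + N²) + N = 2*N² + N = N + 2*N²)
F(r) = 2*r*(r + r*(1 + 2*r)) (F(r) = (r + r*(1 + 2*r))*(r + r) = (r + r*(1 + 2*r))*(2*r) = 2*r*(r + r*(1 + 2*r)))
-13*(F(1) + f) = -13*(4*1²*(1 + 1) - 5) = -13*(4*1*2 - 5) = -13*(8 - 5) = -13*3 = -39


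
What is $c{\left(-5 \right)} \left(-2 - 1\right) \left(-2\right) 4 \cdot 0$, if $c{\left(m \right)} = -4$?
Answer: $0$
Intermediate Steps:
$c{\left(-5 \right)} \left(-2 - 1\right) \left(-2\right) 4 \cdot 0 = - 4 \left(-2 - 1\right) \left(-2\right) 4 \cdot 0 = - 4 \left(-2 - 1\right) \left(\left(-8\right) 0\right) = \left(-4\right) \left(-3\right) 0 = 12 \cdot 0 = 0$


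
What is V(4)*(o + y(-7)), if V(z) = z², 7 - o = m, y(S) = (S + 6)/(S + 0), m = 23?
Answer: -1776/7 ≈ -253.71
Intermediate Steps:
y(S) = (6 + S)/S
o = -16 (o = 7 - 1*23 = 7 - 23 = -16)
V(4)*(o + y(-7)) = 4²*(-16 + (6 - 7)/(-7)) = 16*(-16 - ⅐*(-1)) = 16*(-16 + ⅐) = 16*(-111/7) = -1776/7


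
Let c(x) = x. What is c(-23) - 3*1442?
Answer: -4349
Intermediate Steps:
c(-23) - 3*1442 = -23 - 3*1442 = -23 - 4326 = -4349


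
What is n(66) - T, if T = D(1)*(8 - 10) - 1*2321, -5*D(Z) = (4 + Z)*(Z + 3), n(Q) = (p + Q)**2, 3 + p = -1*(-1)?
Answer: 6409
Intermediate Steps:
p = -2 (p = -3 - 1*(-1) = -3 + 1 = -2)
n(Q) = (-2 + Q)**2
D(Z) = -(3 + Z)*(4 + Z)/5 (D(Z) = -(4 + Z)*(Z + 3)/5 = -(4 + Z)*(3 + Z)/5 = -(3 + Z)*(4 + Z)/5)
T = -2313 (T = (-12/5 - 7/5*1 - 1/5*1**2)*(8 - 10) - 1*2321 = (-12/5 - 7/5 - 1/5*1)*(-2) - 2321 = (-12/5 - 7/5 - 1/5)*(-2) - 2321 = -4*(-2) - 2321 = 8 - 2321 = -2313)
n(66) - T = (-2 + 66)**2 - 1*(-2313) = 64**2 + 2313 = 4096 + 2313 = 6409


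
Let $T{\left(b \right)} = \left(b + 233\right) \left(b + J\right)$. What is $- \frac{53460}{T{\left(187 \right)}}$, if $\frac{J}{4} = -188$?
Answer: $\frac{891}{3955} \approx 0.22528$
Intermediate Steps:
$J = -752$ ($J = 4 \left(-188\right) = -752$)
$T{\left(b \right)} = \left(-752 + b\right) \left(233 + b\right)$ ($T{\left(b \right)} = \left(b + 233\right) \left(b - 752\right) = \left(233 + b\right) \left(-752 + b\right) = \left(-752 + b\right) \left(233 + b\right)$)
$- \frac{53460}{T{\left(187 \right)}} = - \frac{53460}{-175216 + 187^{2} - 97053} = - \frac{53460}{-175216 + 34969 - 97053} = - \frac{53460}{-237300} = \left(-53460\right) \left(- \frac{1}{237300}\right) = \frac{891}{3955}$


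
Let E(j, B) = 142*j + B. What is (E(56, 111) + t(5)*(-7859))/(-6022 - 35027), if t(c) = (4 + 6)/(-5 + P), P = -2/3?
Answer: -372841/697833 ≈ -0.53428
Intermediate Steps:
E(j, B) = B + 142*j
P = -⅔ (P = -2*⅓ = -⅔ ≈ -0.66667)
t(c) = -30/17 (t(c) = (4 + 6)/(-5 - ⅔) = 10/(-17/3) = 10*(-3/17) = -30/17)
(E(56, 111) + t(5)*(-7859))/(-6022 - 35027) = ((111 + 142*56) - 30/17*(-7859))/(-6022 - 35027) = ((111 + 7952) + 235770/17)/(-41049) = (8063 + 235770/17)*(-1/41049) = (372841/17)*(-1/41049) = -372841/697833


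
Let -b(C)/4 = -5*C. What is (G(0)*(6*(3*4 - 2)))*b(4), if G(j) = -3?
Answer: -14400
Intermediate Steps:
b(C) = 20*C (b(C) = -(-20)*C = 20*C)
(G(0)*(6*(3*4 - 2)))*b(4) = (-18*(3*4 - 2))*(20*4) = -18*(12 - 2)*80 = -18*10*80 = -3*60*80 = -180*80 = -14400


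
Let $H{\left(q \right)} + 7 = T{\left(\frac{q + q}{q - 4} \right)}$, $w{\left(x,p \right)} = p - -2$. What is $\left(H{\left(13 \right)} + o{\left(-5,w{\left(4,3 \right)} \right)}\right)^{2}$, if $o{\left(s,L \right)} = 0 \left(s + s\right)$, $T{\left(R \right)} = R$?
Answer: $\frac{1369}{81} \approx 16.901$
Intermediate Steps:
$w{\left(x,p \right)} = 2 + p$ ($w{\left(x,p \right)} = p + 2 = 2 + p$)
$o{\left(s,L \right)} = 0$ ($o{\left(s,L \right)} = 0 \cdot 2 s = 0$)
$H{\left(q \right)} = -7 + \frac{2 q}{-4 + q}$ ($H{\left(q \right)} = -7 + \frac{q + q}{q - 4} = -7 + \frac{2 q}{-4 + q}$)
$\left(H{\left(13 \right)} + o{\left(-5,w{\left(4,3 \right)} \right)}\right)^{2} = \left(\frac{28 - 65}{-4 + 13} + 0\right)^{2} = \left(\frac{28 - 65}{9} + 0\right)^{2} = \left(\frac{1}{9} \left(-37\right) + 0\right)^{2} = \left(- \frac{37}{9} + 0\right)^{2} = \left(- \frac{37}{9}\right)^{2} = \frac{1369}{81}$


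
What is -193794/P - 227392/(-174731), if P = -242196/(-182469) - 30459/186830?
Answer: -54969692143985916212/330255363869999 ≈ -1.6645e+5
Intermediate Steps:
P = 1890078829/1623365870 (P = -242196*(-1/182469) - 30459*1/186830 = 80732/60823 - 30459/186830 = 1890078829/1623365870 ≈ 1.1643)
-193794/P - 227392/(-174731) = -193794/1890078829/1623365870 - 227392/(-174731) = -193794*1623365870/1890078829 - 227392*(-1/174731) = -314598565410780/1890078829 + 227392/174731 = -54969692143985916212/330255363869999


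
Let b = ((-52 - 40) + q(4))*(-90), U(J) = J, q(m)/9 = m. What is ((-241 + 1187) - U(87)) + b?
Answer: 5899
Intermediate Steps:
q(m) = 9*m
b = 5040 (b = ((-52 - 40) + 9*4)*(-90) = (-92 + 36)*(-90) = -56*(-90) = 5040)
((-241 + 1187) - U(87)) + b = ((-241 + 1187) - 1*87) + 5040 = (946 - 87) + 5040 = 859 + 5040 = 5899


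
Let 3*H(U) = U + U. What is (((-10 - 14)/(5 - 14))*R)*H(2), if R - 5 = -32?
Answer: -96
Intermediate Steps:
H(U) = 2*U/3 (H(U) = (U + U)/3 = (2*U)/3 = 2*U/3)
R = -27 (R = 5 - 32 = -27)
(((-10 - 14)/(5 - 14))*R)*H(2) = (((-10 - 14)/(5 - 14))*(-27))*((2/3)*2) = (-24/(-9)*(-27))*(4/3) = (-24*(-1/9)*(-27))*(4/3) = ((8/3)*(-27))*(4/3) = -72*4/3 = -96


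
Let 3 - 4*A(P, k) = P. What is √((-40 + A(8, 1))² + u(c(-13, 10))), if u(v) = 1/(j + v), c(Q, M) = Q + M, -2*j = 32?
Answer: √9827921/76 ≈ 41.249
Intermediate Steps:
j = -16 (j = -½*32 = -16)
c(Q, M) = M + Q
A(P, k) = ¾ - P/4
u(v) = 1/(-16 + v)
√((-40 + A(8, 1))² + u(c(-13, 10))) = √((-40 + (¾ - ¼*8))² + 1/(-16 + (10 - 13))) = √((-40 + (¾ - 2))² + 1/(-16 - 3)) = √((-40 - 5/4)² + 1/(-19)) = √((-165/4)² - 1/19) = √(27225/16 - 1/19) = √(517259/304) = √9827921/76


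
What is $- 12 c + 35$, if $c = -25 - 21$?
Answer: $587$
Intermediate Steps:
$c = -46$ ($c = -25 - 21 = -46$)
$- 12 c + 35 = \left(-12\right) \left(-46\right) + 35 = 552 + 35 = 587$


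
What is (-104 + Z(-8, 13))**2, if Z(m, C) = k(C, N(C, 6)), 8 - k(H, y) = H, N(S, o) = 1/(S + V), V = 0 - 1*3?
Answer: 11881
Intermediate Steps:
V = -3 (V = 0 - 3 = -3)
N(S, o) = 1/(-3 + S) (N(S, o) = 1/(S - 3) = 1/(-3 + S))
k(H, y) = 8 - H
Z(m, C) = 8 - C
(-104 + Z(-8, 13))**2 = (-104 + (8 - 1*13))**2 = (-104 + (8 - 13))**2 = (-104 - 5)**2 = (-109)**2 = 11881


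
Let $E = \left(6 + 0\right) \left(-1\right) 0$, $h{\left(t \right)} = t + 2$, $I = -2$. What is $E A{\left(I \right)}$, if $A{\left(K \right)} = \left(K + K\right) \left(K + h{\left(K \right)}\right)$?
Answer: $0$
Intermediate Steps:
$h{\left(t \right)} = 2 + t$
$E = 0$ ($E = 6 \left(-1\right) 0 = \left(-6\right) 0 = 0$)
$A{\left(K \right)} = 2 K \left(2 + 2 K\right)$ ($A{\left(K \right)} = \left(K + K\right) \left(K + \left(2 + K\right)\right) = 2 K \left(2 + 2 K\right)$)
$E A{\left(I \right)} = 0 \cdot 4 \left(-2\right) \left(1 - 2\right) = 0 \cdot 4 \left(-2\right) \left(-1\right) = 0 \cdot 8 = 0$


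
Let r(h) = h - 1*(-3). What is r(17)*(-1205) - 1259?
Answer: -25359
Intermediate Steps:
r(h) = 3 + h (r(h) = h + 3 = 3 + h)
r(17)*(-1205) - 1259 = (3 + 17)*(-1205) - 1259 = 20*(-1205) - 1259 = -24100 - 1259 = -25359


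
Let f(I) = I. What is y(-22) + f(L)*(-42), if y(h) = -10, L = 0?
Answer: -10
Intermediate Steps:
y(-22) + f(L)*(-42) = -10 + 0*(-42) = -10 + 0 = -10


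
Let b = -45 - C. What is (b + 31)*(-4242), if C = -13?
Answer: 4242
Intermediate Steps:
b = -32 (b = -45 - 1*(-13) = -45 + 13 = -32)
(b + 31)*(-4242) = (-32 + 31)*(-4242) = -1*(-4242) = 4242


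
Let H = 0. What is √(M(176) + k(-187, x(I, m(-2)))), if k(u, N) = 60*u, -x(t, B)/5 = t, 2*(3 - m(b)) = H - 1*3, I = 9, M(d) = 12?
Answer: 2*I*√2802 ≈ 105.87*I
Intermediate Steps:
m(b) = 9/2 (m(b) = 3 - (0 - 1*3)/2 = 3 - (0 - 3)/2 = 3 - ½*(-3) = 3 + 3/2 = 9/2)
x(t, B) = -5*t
√(M(176) + k(-187, x(I, m(-2)))) = √(12 + 60*(-187)) = √(12 - 11220) = √(-11208) = 2*I*√2802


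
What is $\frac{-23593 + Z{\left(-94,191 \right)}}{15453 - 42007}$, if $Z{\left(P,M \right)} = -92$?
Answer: $\frac{23685}{26554} \approx 0.89196$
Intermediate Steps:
$\frac{-23593 + Z{\left(-94,191 \right)}}{15453 - 42007} = \frac{-23593 - 92}{15453 - 42007} = - \frac{23685}{-26554} = \left(-23685\right) \left(- \frac{1}{26554}\right) = \frac{23685}{26554}$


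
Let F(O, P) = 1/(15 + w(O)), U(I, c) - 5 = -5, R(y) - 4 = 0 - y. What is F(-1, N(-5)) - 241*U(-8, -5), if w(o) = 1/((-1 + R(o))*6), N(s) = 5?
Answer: 24/361 ≈ 0.066482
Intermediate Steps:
R(y) = 4 - y (R(y) = 4 + (0 - y) = 4 - y)
U(I, c) = 0 (U(I, c) = 5 - 5 = 0)
w(o) = 1/(6*(3 - o)) (w(o) = 1/(-1 + (4 - o)*6) = (1/6)/(3 - o) = 1/(6*(3 - o)))
F(O, P) = 1/(15 - 1/(-18 + 6*O))
F(-1, N(-5)) - 241*U(-8, -5) = 6*(-3 - 1)/(-271 + 90*(-1)) - 241*0 = 6*(-4)/(-271 - 90) + 0 = 6*(-4)/(-361) + 0 = 6*(-1/361)*(-4) + 0 = 24/361 + 0 = 24/361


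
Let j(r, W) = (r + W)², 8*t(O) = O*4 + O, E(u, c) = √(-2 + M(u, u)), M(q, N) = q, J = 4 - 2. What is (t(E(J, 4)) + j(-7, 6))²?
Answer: 1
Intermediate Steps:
J = 2
E(u, c) = √(-2 + u)
t(O) = 5*O/8 (t(O) = (O*4 + O)/8 = (4*O + O)/8 = (5*O)/8 = 5*O/8)
j(r, W) = (W + r)²
(t(E(J, 4)) + j(-7, 6))² = (5*√(-2 + 2)/8 + (6 - 7)²)² = (5*√0/8 + (-1)²)² = ((5/8)*0 + 1)² = (0 + 1)² = 1² = 1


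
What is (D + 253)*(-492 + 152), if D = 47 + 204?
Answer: -171360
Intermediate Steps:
D = 251
(D + 253)*(-492 + 152) = (251 + 253)*(-492 + 152) = 504*(-340) = -171360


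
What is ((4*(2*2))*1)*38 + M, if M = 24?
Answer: 632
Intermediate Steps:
((4*(2*2))*1)*38 + M = ((4*(2*2))*1)*38 + 24 = ((4*4)*1)*38 + 24 = (16*1)*38 + 24 = 16*38 + 24 = 608 + 24 = 632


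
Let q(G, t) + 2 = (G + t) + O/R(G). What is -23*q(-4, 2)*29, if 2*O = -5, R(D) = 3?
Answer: 19343/6 ≈ 3223.8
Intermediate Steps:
O = -5/2 (O = (½)*(-5) = -5/2 ≈ -2.5000)
q(G, t) = -17/6 + G + t (q(G, t) = -2 + ((G + t) - 5/2/3) = -2 + ((G + t) - 5/2*⅓) = -2 + ((G + t) - ⅚) = -2 + (-⅚ + G + t) = -17/6 + G + t)
-23*q(-4, 2)*29 = -23*(-17/6 - 4 + 2)*29 = -23*(-29/6)*29 = (667/6)*29 = 19343/6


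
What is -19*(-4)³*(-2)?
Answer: -2432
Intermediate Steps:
-19*(-4)³*(-2) = -19*(-64)*(-2) = 1216*(-2) = -2432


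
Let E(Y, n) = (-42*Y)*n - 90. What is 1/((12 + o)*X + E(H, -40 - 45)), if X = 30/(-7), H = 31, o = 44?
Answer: 1/110340 ≈ 9.0629e-6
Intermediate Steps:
X = -30/7 (X = 30*(-1/7) = -30/7 ≈ -4.2857)
E(Y, n) = -90 - 42*Y*n (E(Y, n) = -42*Y*n - 90 = -90 - 42*Y*n)
1/((12 + o)*X + E(H, -40 - 45)) = 1/((12 + 44)*(-30/7) + (-90 - 42*31*(-40 - 45))) = 1/(56*(-30/7) + (-90 - 42*31*(-85))) = 1/(-240 + (-90 + 110670)) = 1/(-240 + 110580) = 1/110340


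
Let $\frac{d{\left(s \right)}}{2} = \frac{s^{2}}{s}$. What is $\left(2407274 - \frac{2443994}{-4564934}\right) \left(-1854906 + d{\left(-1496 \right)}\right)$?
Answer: $- \frac{10208266426844320590}{2282467} \approx -4.4725 \cdot 10^{12}$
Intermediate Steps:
$d{\left(s \right)} = 2 s$ ($d{\left(s \right)} = 2 \frac{s^{2}}{s} = 2 s$)
$\left(2407274 - \frac{2443994}{-4564934}\right) \left(-1854906 + d{\left(-1496 \right)}\right) = \left(2407274 - \frac{2443994}{-4564934}\right) \left(-1854906 + 2 \left(-1496\right)\right) = \left(2407274 - - \frac{1221997}{2282467}\right) \left(-1854906 - 2992\right) = \left(2407274 + \frac{1221997}{2282467}\right) \left(-1857898\right) = \frac{5494524686955}{2282467} \left(-1857898\right) = - \frac{10208266426844320590}{2282467}$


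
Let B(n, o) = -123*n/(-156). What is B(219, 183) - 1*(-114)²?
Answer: -666813/52 ≈ -12823.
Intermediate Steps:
B(n, o) = 41*n/52 (B(n, o) = -123*n*(-1/156) = 41*n/52)
B(219, 183) - 1*(-114)² = (41/52)*219 - 1*(-114)² = 8979/52 - 1*12996 = 8979/52 - 12996 = -666813/52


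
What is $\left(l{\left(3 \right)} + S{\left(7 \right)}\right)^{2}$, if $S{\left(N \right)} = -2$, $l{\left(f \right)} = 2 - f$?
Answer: $9$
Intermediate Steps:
$\left(l{\left(3 \right)} + S{\left(7 \right)}\right)^{2} = \left(\left(2 - 3\right) - 2\right)^{2} = \left(-1 - 2\right)^{2} = \left(-3\right)^{2} = 9$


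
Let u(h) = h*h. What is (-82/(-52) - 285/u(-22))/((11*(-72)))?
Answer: -6217/4983264 ≈ -0.0012476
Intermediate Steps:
u(h) = h²
(-82/(-52) - 285/u(-22))/((11*(-72))) = (-82/(-52) - 285/((-22)²))/((11*(-72))) = (-82*(-1/52) - 285/484)/(-792) = (41/26 - 285*1/484)*(-1/792) = (41/26 - 285/484)*(-1/792) = (6217/6292)*(-1/792) = -6217/4983264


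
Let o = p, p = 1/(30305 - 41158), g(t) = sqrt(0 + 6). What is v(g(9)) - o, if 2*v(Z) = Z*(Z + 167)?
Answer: 32560/10853 + 167*sqrt(6)/2 ≈ 207.53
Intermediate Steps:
g(t) = sqrt(6)
v(Z) = Z*(167 + Z)/2 (v(Z) = (Z*(Z + 167))/2 = (Z*(167 + Z))/2 = Z*(167 + Z)/2)
p = -1/10853 (p = 1/(-10853) = -1/10853 ≈ -9.2140e-5)
o = -1/10853 ≈ -9.2140e-5
v(g(9)) - o = sqrt(6)*(167 + sqrt(6))/2 - 1*(-1/10853) = sqrt(6)*(167 + sqrt(6))/2 + 1/10853 = 1/10853 + sqrt(6)*(167 + sqrt(6))/2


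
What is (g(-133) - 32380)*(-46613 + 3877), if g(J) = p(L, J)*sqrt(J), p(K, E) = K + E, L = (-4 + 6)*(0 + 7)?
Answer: 1383791680 + 5085584*I*sqrt(133) ≈ 1.3838e+9 + 5.865e+7*I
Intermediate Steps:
L = 14 (L = 2*7 = 14)
p(K, E) = E + K
g(J) = sqrt(J)*(14 + J) (g(J) = (J + 14)*sqrt(J) = (14 + J)*sqrt(J) = sqrt(J)*(14 + J))
(g(-133) - 32380)*(-46613 + 3877) = (sqrt(-133)*(14 - 133) - 32380)*(-46613 + 3877) = ((I*sqrt(133))*(-119) - 32380)*(-42736) = (-119*I*sqrt(133) - 32380)*(-42736) = (-32380 - 119*I*sqrt(133))*(-42736) = 1383791680 + 5085584*I*sqrt(133)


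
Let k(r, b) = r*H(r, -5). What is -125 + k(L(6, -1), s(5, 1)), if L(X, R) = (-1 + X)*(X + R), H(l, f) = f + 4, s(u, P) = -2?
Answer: -150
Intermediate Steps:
H(l, f) = 4 + f
L(X, R) = (-1 + X)*(R + X)
k(r, b) = -r (k(r, b) = r*(4 - 5) = r*(-1) = -r)
-125 + k(L(6, -1), s(5, 1)) = -125 - (6² - 1*(-1) - 1*6 - 1*6) = -125 - (36 + 1 - 6 - 6) = -125 - 1*25 = -125 - 25 = -150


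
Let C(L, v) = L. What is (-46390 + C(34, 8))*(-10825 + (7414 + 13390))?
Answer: -462586524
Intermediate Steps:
(-46390 + C(34, 8))*(-10825 + (7414 + 13390)) = (-46390 + 34)*(-10825 + (7414 + 13390)) = -46356*(-10825 + 20804) = -46356*9979 = -462586524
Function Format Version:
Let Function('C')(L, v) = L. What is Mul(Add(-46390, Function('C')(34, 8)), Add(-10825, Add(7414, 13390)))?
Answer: -462586524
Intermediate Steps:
Mul(Add(-46390, Function('C')(34, 8)), Add(-10825, Add(7414, 13390))) = Mul(Add(-46390, 34), Add(-10825, Add(7414, 13390))) = Mul(-46356, Add(-10825, 20804)) = Mul(-46356, 9979) = -462586524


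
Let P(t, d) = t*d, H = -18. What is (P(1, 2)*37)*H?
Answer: -1332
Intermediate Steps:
P(t, d) = d*t
(P(1, 2)*37)*H = ((2*1)*37)*(-18) = (2*37)*(-18) = 74*(-18) = -1332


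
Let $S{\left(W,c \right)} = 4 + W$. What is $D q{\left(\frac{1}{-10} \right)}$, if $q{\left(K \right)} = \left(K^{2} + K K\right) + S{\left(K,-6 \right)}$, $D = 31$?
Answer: $\frac{3038}{25} \approx 121.52$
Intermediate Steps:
$q{\left(K \right)} = 4 + K + 2 K^{2}$ ($q{\left(K \right)} = \left(K^{2} + K K\right) + \left(4 + K\right) = \left(K^{2} + K^{2}\right) + \left(4 + K\right) = 2 K^{2} + \left(4 + K\right) = 4 + K + 2 K^{2}$)
$D q{\left(\frac{1}{-10} \right)} = 31 \left(4 + \frac{1}{-10} + 2 \left(\frac{1}{-10}\right)^{2}\right) = 31 \left(4 - \frac{1}{10} + 2 \left(- \frac{1}{10}\right)^{2}\right) = 31 \left(4 - \frac{1}{10} + 2 \cdot \frac{1}{100}\right) = 31 \left(4 - \frac{1}{10} + \frac{1}{50}\right) = 31 \cdot \frac{98}{25} = \frac{3038}{25}$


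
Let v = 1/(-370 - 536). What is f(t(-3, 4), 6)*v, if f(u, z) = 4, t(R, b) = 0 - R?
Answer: -2/453 ≈ -0.0044150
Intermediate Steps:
t(R, b) = -R
v = -1/906 (v = 1/(-906) = -1/906 ≈ -0.0011038)
f(t(-3, 4), 6)*v = 4*(-1/906) = -2/453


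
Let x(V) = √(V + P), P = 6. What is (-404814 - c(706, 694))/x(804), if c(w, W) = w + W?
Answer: -203107*√10/45 ≈ -14273.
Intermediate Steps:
c(w, W) = W + w
x(V) = √(6 + V) (x(V) = √(V + 6) = √(6 + V))
(-404814 - c(706, 694))/x(804) = (-404814 - (694 + 706))/(√(6 + 804)) = (-404814 - 1*1400)/(√810) = (-404814 - 1400)/((9*√10)) = -203107*√10/45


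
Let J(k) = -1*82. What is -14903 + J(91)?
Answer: -14985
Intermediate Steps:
J(k) = -82
-14903 + J(91) = -14903 - 82 = -14985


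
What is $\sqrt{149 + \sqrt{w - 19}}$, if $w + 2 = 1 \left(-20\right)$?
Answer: $\sqrt{149 + i \sqrt{41}} \approx 12.209 + 0.26222 i$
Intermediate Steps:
$w = -22$ ($w = -2 + 1 \left(-20\right) = -2 - 20 = -22$)
$\sqrt{149 + \sqrt{w - 19}} = \sqrt{149 + \sqrt{-22 - 19}} = \sqrt{149 + \sqrt{-41}} = \sqrt{149 + i \sqrt{41}}$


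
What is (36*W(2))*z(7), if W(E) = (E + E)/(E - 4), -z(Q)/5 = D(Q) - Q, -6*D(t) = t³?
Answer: -23100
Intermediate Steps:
D(t) = -t³/6
z(Q) = 5*Q + 5*Q³/6 (z(Q) = -5*(-Q³/6 - Q) = -5*(-Q - Q³/6) = 5*Q + 5*Q³/6)
W(E) = 2*E/(-4 + E) (W(E) = (2*E)/(-4 + E) = 2*E/(-4 + E))
(36*W(2))*z(7) = (36*(2*2/(-4 + 2)))*((⅚)*7*(6 + 7²)) = (36*(2*2/(-2)))*((⅚)*7*(6 + 49)) = (36*(2*2*(-½)))*((⅚)*7*55) = (36*(-2))*(1925/6) = -72*1925/6 = -23100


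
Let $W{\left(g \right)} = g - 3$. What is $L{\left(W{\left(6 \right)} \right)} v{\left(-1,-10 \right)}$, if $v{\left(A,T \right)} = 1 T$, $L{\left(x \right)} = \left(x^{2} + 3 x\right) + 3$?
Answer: $-210$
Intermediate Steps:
$W{\left(g \right)} = -3 + g$
$L{\left(x \right)} = 3 + x^{2} + 3 x$
$v{\left(A,T \right)} = T$
$L{\left(W{\left(6 \right)} \right)} v{\left(-1,-10 \right)} = \left(3 + \left(-3 + 6\right)^{2} + 3 \left(-3 + 6\right)\right) \left(-10\right) = \left(3 + 3^{2} + 3 \cdot 3\right) \left(-10\right) = \left(3 + 9 + 9\right) \left(-10\right) = 21 \left(-10\right) = -210$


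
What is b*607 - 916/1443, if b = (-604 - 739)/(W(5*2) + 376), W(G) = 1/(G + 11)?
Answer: -24710269555/11395371 ≈ -2168.4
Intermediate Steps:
W(G) = 1/(11 + G)
b = -28203/7897 (b = (-604 - 739)/(1/(11 + 5*2) + 376) = -1343/(1/(11 + 10) + 376) = -1343/(1/21 + 376) = -1343/7897/21 = -1343*21/7897 = -28203/7897 ≈ -3.5714)
b*607 - 916/1443 = -28203/7897*607 - 916/1443 = -17119221/7897 - 916*1/1443 = -17119221/7897 - 916/1443 = -24710269555/11395371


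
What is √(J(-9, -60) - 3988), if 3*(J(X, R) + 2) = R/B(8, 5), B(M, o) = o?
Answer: I*√3994 ≈ 63.198*I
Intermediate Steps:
J(X, R) = -2 + R/15 (J(X, R) = -2 + (R/5)/3 = -2 + R/15)
√(J(-9, -60) - 3988) = √((-2 + (1/15)*(-60)) - 3988) = √((-2 - 4) - 3988) = √(-6 - 3988) = √(-3994) = I*√3994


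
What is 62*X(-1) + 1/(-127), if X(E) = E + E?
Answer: -15749/127 ≈ -124.01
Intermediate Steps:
X(E) = 2*E
62*X(-1) + 1/(-127) = 62*(2*(-1)) + 1/(-127) = 62*(-2) - 1/127 = -124 - 1/127 = -15749/127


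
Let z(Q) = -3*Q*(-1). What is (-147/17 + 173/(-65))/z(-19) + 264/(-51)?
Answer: -313544/62985 ≈ -4.9781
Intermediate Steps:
z(Q) = 3*Q
(-147/17 + 173/(-65))/z(-19) + 264/(-51) = (-147/17 + 173/(-65))/((3*(-19))) + 264/(-51) = (-147*1/17 + 173*(-1/65))/(-57) + 264*(-1/51) = (-147/17 - 173/65)*(-1/57) - 88/17 = -12496/1105*(-1/57) - 88/17 = 12496/62985 - 88/17 = -313544/62985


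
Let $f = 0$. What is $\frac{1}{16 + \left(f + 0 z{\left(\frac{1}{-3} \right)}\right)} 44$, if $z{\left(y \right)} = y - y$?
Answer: $\frac{11}{4} \approx 2.75$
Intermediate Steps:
$z{\left(y \right)} = 0$
$\frac{1}{16 + \left(f + 0 z{\left(\frac{1}{-3} \right)}\right)} 44 = \frac{1}{16 + \left(0 + 0 \cdot 0\right)} 44 = \frac{1}{16 + \left(0 + 0\right)} 44 = \frac{1}{16 + 0} \cdot 44 = \frac{1}{16} \cdot 44 = \frac{11}{4}$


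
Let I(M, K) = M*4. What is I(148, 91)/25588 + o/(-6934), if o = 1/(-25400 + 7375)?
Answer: 18497838197/799531283950 ≈ 0.023136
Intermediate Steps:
o = -1/18025 (o = 1/(-18025) = -1/18025 ≈ -5.5478e-5)
I(M, K) = 4*M
I(148, 91)/25588 + o/(-6934) = (4*148)/25588 - 1/18025/(-6934) = 592*(1/25588) - 1/18025*(-1/6934) = 148/6397 + 1/124985350 = 18497838197/799531283950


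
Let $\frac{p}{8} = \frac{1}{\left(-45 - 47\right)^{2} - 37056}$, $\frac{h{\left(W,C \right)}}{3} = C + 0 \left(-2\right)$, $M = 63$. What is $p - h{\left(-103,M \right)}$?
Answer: $- \frac{675487}{3574} \approx -189.0$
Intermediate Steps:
$h{\left(W,C \right)} = 3 C$ ($h{\left(W,C \right)} = 3 \left(C + 0 \left(-2\right)\right) = 3 \left(C + 0\right) = 3 C$)
$p = - \frac{1}{3574}$ ($p = \frac{8}{\left(-45 - 47\right)^{2} - 37056} = \frac{8}{\left(-92\right)^{2} - 37056} = \frac{8}{8464 - 37056} = \frac{8}{-28592} = 8 \left(- \frac{1}{28592}\right) = - \frac{1}{3574} \approx -0.0002798$)
$p - h{\left(-103,M \right)} = - \frac{1}{3574} - 3 \cdot 63 = - \frac{1}{3574} - 189 = - \frac{675487}{3574}$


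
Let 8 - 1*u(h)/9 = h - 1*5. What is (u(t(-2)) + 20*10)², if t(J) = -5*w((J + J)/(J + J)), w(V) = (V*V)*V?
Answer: 131044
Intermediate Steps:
w(V) = V³ (w(V) = V²*V = V³)
t(J) = -5 (t(J) = -5*((J + J)/(J + J))³ = -5*((2*J)/((2*J)))³ = -5*((2*J)*(1/(2*J)))³ = -5*1³ = -5*1 = -5)
u(h) = 117 - 9*h (u(h) = 72 - 9*(h - 1*5) = 72 - 9*(h - 5) = 72 - 9*(-5 + h) = 72 + (45 - 9*h) = 117 - 9*h)
(u(t(-2)) + 20*10)² = ((117 - 9*(-5)) + 20*10)² = ((117 + 45) + 200)² = (162 + 200)² = 362² = 131044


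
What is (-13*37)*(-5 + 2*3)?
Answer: -481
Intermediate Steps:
(-13*37)*(-5 + 2*3) = -481*(-5 + 6) = -481*1 = -481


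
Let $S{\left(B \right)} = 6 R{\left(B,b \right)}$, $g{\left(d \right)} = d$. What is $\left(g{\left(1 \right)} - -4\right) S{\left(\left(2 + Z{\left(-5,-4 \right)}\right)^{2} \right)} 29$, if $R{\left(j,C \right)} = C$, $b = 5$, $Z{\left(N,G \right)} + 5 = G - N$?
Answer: $4350$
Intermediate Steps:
$Z{\left(N,G \right)} = -5 + G - N$ ($Z{\left(N,G \right)} = -5 + \left(G - N\right) = -5 + G - N$)
$S{\left(B \right)} = 30$ ($S{\left(B \right)} = 6 \cdot 5 = 30$)
$\left(g{\left(1 \right)} - -4\right) S{\left(\left(2 + Z{\left(-5,-4 \right)}\right)^{2} \right)} 29 = \left(1 - -4\right) 30 \cdot 29 = \left(1 + 4\right) 30 \cdot 29 = 5 \cdot 30 \cdot 29 = 150 \cdot 29 = 4350$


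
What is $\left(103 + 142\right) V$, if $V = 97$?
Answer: $23765$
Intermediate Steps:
$\left(103 + 142\right) V = \left(103 + 142\right) 97 = 245 \cdot 97 = 23765$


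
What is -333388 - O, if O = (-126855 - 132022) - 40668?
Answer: -33843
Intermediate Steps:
O = -299545 (O = -258877 - 40668 = -299545)
-333388 - O = -333388 - 1*(-299545) = -333388 + 299545 = -33843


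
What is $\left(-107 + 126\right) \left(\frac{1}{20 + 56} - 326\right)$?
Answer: $- \frac{24775}{4} \approx -6193.8$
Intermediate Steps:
$\left(-107 + 126\right) \left(\frac{1}{20 + 56} - 326\right) = 19 \left(\frac{1}{76} - 326\right) = 19 \left(- \frac{24775}{76}\right) = - \frac{24775}{4}$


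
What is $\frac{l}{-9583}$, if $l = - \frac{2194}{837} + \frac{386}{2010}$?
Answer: $\frac{681143}{2687025285} \approx 0.00025349$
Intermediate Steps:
$l = - \frac{681143}{280395}$ ($l = \left(-2194\right) \frac{1}{837} + 386 \cdot \frac{1}{2010} = - \frac{2194}{837} + \frac{193}{1005} = - \frac{681143}{280395} \approx -2.4292$)
$\frac{l}{-9583} = - \frac{681143}{280395 \left(-9583\right)} = \left(- \frac{681143}{280395}\right) \left(- \frac{1}{9583}\right) = \frac{681143}{2687025285}$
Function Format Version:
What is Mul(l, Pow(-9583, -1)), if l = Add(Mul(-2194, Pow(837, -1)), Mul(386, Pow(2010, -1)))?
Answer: Rational(681143, 2687025285) ≈ 0.00025349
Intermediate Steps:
l = Rational(-681143, 280395) (l = Add(Mul(-2194, Rational(1, 837)), Mul(386, Rational(1, 2010))) = Add(Rational(-2194, 837), Rational(193, 1005)) = Rational(-681143, 280395) ≈ -2.4292)
Mul(l, Pow(-9583, -1)) = Mul(Rational(-681143, 280395), Pow(-9583, -1)) = Mul(Rational(-681143, 280395), Rational(-1, 9583)) = Rational(681143, 2687025285)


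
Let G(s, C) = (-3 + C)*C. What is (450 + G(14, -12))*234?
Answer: 147420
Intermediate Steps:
G(s, C) = C*(-3 + C)
(450 + G(14, -12))*234 = (450 - 12*(-3 - 12))*234 = (450 - 12*(-15))*234 = (450 + 180)*234 = 630*234 = 147420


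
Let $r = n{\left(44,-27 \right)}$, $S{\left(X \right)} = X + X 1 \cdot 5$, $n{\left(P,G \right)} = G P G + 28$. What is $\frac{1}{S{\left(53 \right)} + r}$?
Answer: $\frac{1}{32422} \approx 3.0843 \cdot 10^{-5}$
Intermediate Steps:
$n{\left(P,G \right)} = 28 + P G^{2}$ ($n{\left(P,G \right)} = P G^{2} + 28 = 28 + P G^{2}$)
$S{\left(X \right)} = 6 X$ ($S{\left(X \right)} = X + X 5 = X + 5 X = 6 X$)
$r = 32104$ ($r = 28 + 44 \left(-27\right)^{2} = 28 + 44 \cdot 729 = 28 + 32076 = 32104$)
$\frac{1}{S{\left(53 \right)} + r} = \frac{1}{6 \cdot 53 + 32104} = \frac{1}{318 + 32104} = \frac{1}{32422}$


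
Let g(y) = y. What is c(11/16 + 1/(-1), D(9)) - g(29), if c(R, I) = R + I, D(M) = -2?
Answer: -501/16 ≈ -31.313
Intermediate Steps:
c(R, I) = I + R
c(11/16 + 1/(-1), D(9)) - g(29) = (-2 + (11/16 + 1/(-1))) - 1*29 = (-2 + (11*(1/16) + 1*(-1))) - 29 = (-2 + (11/16 - 1)) - 29 = (-2 - 5/16) - 29 = -37/16 - 29 = -501/16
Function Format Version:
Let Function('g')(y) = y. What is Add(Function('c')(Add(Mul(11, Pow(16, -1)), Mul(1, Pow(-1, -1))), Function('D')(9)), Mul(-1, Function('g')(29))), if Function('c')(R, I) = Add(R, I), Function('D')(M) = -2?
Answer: Rational(-501, 16) ≈ -31.313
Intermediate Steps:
Function('c')(R, I) = Add(I, R)
Add(Function('c')(Add(Mul(11, Pow(16, -1)), Mul(1, Pow(-1, -1))), Function('D')(9)), Mul(-1, Function('g')(29))) = Add(Add(-2, Add(Mul(11, Pow(16, -1)), Mul(1, Pow(-1, -1)))), Mul(-1, 29)) = Add(Add(-2, Add(Mul(11, Rational(1, 16)), Mul(1, -1))), -29) = Add(Add(-2, Add(Rational(11, 16), -1)), -29) = Add(Add(-2, Rational(-5, 16)), -29) = Add(Rational(-37, 16), -29) = Rational(-501, 16)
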